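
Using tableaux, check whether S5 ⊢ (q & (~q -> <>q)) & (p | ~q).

Tableau for the negation ~((q & (~q -> <>q)) & (p | ~q)):
1. ~((q & (~q -> <>q)) & (p | ~q)), w0
2. ~(p | ~q), w0
3. ~p, w0
4. q, w0
Accessibility: w0Rw0
The negation has an open branch (countermodel exists).

No, not valid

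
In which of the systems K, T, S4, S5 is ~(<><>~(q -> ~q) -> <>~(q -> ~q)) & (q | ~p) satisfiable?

S4-tableau for the formula:
1. ~(<><>~(q -> ~q) -> <>~(q -> ~q)) & (q | ~p), w0
2. ~(<><>~(q -> ~q) -> <>~(q -> ~q)), w0
3. q | ~p, w0
4. <><>~(q -> ~q), w0
5. ~<>~(q -> ~q), w0
6. q -> ~q, w0
7. ~p, w0
8. ~q, w0
9. <>~(q -> ~q), w1
10. q -> ~q, w1
11. ~q, w1
12. ~(q -> ~q), w2
13. q, w2
14. q -> ~q, w2
15. ~q, w2
Accessibility: w0Rw0, w0Rw1, w0Rw2, w1Rw1, w1Rw2, w2Rw2
Branch closes: q and ~q both at w2.
Every branch closes (one shown): unsatisfiable in S4, hence also in S5 (every S5-frame is an S4-frame).
T-tableau for the formula:
1. ~(<><>~(q -> ~q) -> <>~(q -> ~q)) & (q | ~p), w0
2. ~(<><>~(q -> ~q) -> <>~(q -> ~q)), w0
3. q | ~p, w0
4. <><>~(q -> ~q), w0
5. ~<>~(q -> ~q), w0
6. q -> ~q, w0
7. ~p, w0
8. ~q, w0
9. <>~(q -> ~q), w1
10. q -> ~q, w1
11. ~q, w1
12. ~(q -> ~q), w2
13. q, w2
Accessibility: w0Rw0, w0Rw1, w1Rw1, w1Rw2, w2Rw2
Complete open branch: satisfiable in T, hence also in K (this T-model is also a K-model).

K, T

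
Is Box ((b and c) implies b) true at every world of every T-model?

Tableau for the negation not Box ((b and c) implies b):
1. not Box ((b and c) implies b), 0
2. not ((b and c) implies b), 1
3. b and c, 1
4. not b, 1
5. b, 1
6. c, 1
Accessibility: 0R0, 0R1, 1R1
Branch closes: b and not b both at 1.
Every branch of the negation's tableau closes; the branch above is one of them.

Valid in T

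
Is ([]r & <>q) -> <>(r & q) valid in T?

Valid

Tableau for the negation ~(([]r & <>q) -> <>(r & q)):
1. ~(([]r & <>q) -> <>(r & q)), u
2. []r & <>q, u
3. ~<>(r & q), u
4. []r, u
5. <>q, u
6. ~(r & q), u
7. r, u
8. ~q, u
9. q, v
10. ~(r & q), v
11. r, v
12. ~q, v
Accessibility: uRu, uRv, vRv
Branch closes: q and ~q both at v.
All branches of the negation close; one closing branch shown above.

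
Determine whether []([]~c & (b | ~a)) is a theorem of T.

Tableau for the negation ~[]([]~c & (b | ~a)):
1. ~[]([]~c & (b | ~a)), w0
2. ~([]~c & (b | ~a)), w1
3. ~(b | ~a), w1
4. ~b, w1
5. a, w1
Accessibility: w0Rw0, w0Rw1, w1Rw1
The negation has an open branch (countermodel exists).

Invalid (countermodel exists)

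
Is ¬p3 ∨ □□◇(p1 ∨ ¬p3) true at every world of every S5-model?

Not valid

Tableau for the negation ¬(¬p3 ∨ □□◇(p1 ∨ ¬p3)):
1. ¬(¬p3 ∨ □□◇(p1 ∨ ¬p3)), w0
2. p3, w0   [¬∨-rule on 1]
3. ¬□□◇(p1 ∨ ¬p3), w0   [¬∨-rule on 1]
4. ¬□◇(p1 ∨ ¬p3), w1   [¬□-rule on 3: fresh world w1, w0Rw1]
5. ¬◇(p1 ∨ ¬p3), w2   [¬□-rule on 4: fresh world w2, w1Rw2]
6. ¬(p1 ∨ ¬p3), w0   [¬◇-rule on 5 via w2Rw0]
7. ¬p1, w0   [¬∨-rule on 6]
8. ¬(p1 ∨ ¬p3), w1   [¬◇-rule on 5 via w2Rw1]
9. ¬p1, w1   [¬∨-rule on 8]
10. p3, w1   [¬∨-rule on 8]
11. ¬(p1 ∨ ¬p3), w2   [¬◇-rule on 5 via w2Rw2]
12. ¬p1, w2   [¬∨-rule on 11]
13. p3, w2   [¬∨-rule on 11]
Accessibility: w0Rw0, w0Rw1, w0Rw2, w1Rw0, w1Rw1, w1Rw2, w2Rw0, w2Rw1, w2Rw2
The negation has an open branch (countermodel exists).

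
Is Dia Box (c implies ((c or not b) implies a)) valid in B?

Tableau for the negation not Dia Box (c implies ((c or not b) implies a)):
1. not Dia Box (c implies ((c or not b) implies a)), 0
2. not Box (c implies ((c or not b) implies a)), 0   [neg-Dia-rule on 1 via 0R0]
3. not (c implies ((c or not b) implies a)), 1   [neg-Box-rule on 2: fresh world 1, 0R1]
4. c, 1   [neg-implies-rule on 3]
5. not ((c or not b) implies a), 1   [neg-implies-rule on 3]
6. c or not b, 1   [neg-implies-rule on 5]
7. not a, 1   [neg-implies-rule on 5]
8. not Box (c implies ((c or not b) implies a)), 1   [neg-Dia-rule on 1 via 0R1]
9. not b, 1   [or-rule on 6 (branches; this branch)]
10. not (c implies ((c or not b) implies a)), 2   [neg-Box-rule on 8: fresh world 2, 1R2]
11. c, 2   [neg-implies-rule on 10]
12. not ((c or not b) implies a), 2   [neg-implies-rule on 10]
13. c or not b, 2   [neg-implies-rule on 12]
14. not a, 2   [neg-implies-rule on 12]
15. not b, 2   [or-rule on 13 (branches; this branch)]
Accessibility: 0R0, 0R1, 1R0, 1R1, 1R2, 2R1, 2R2
The negation has an open branch (countermodel exists).

Not valid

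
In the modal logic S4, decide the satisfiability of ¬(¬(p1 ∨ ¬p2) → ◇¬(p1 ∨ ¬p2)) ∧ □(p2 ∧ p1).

1. ¬(¬(p1 ∨ ¬p2) → ◇¬(p1 ∨ ¬p2)) ∧ □(p2 ∧ p1), u
2. ¬(¬(p1 ∨ ¬p2) → ◇¬(p1 ∨ ¬p2)), u
3. □(p2 ∧ p1), u
4. ¬(p1 ∨ ¬p2), u
5. ¬◇¬(p1 ∨ ¬p2), u
6. ¬p1, u
7. p2, u
8. p2 ∧ p1, u
9. p1, u
Accessibility: uRu
Branch closes: p1 and ¬p1 both at u.
All branches of the tableau close; one closing branch shown above.

Unsatisfiable (every branch closes)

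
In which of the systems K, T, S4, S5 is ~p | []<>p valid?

S5

S4-tableau for the negation ~(~p | []<>p):
1. ~(~p | []<>p), 0
2. p, 0
3. ~[]<>p, 0
4. ~<>p, 1
5. ~p, 1
Accessibility: 0R0, 0R1, 1R1
Complete open branch: countermodel on an S4-frame, so not valid in S4, nor in K, T (the same frame is also a K-frame and a T-frame).
S5-tableau for the negation ~(~p | []<>p):
1. ~(~p | []<>p), 0
2. p, 0
3. ~[]<>p, 0
4. ~<>p, 1
5. ~p, 0
Accessibility: 0R0, 0R1, 1R0, 1R1
Branch closes: p and ~p both at 0.
Every branch closes (one shown): valid in S5.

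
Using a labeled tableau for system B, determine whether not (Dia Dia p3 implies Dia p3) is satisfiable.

Satisfiable

1. not (Dia Dia p3 implies Dia p3), u
2. Dia Dia p3, u
3. not Dia p3, u
4. not p3, u
5. Dia p3, v
6. not p3, v
7. p3, w
Accessibility: uRu, uRv, vRu, vRv, vRw, wRv, wRw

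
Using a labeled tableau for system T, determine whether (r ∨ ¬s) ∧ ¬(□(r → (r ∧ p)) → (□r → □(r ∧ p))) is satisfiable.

1. (r ∨ ¬s) ∧ ¬(□(r → (r ∧ p)) → (□r → □(r ∧ p))), 0
2. r ∨ ¬s, 0
3. ¬(□(r → (r ∧ p)) → (□r → □(r ∧ p))), 0
4. □(r → (r ∧ p)), 0
5. ¬(□r → □(r ∧ p)), 0
6. □r, 0
7. ¬□(r ∧ p), 0
8. r → (r ∧ p), 0
9. r, 0
10. ¬s, 0
11. r ∧ p, 0
12. p, 0
13. ¬(r ∧ p), 1
14. r → (r ∧ p), 1
15. r, 1
16. ¬p, 1
17. r ∧ p, 1
18. p, 1
Accessibility: 0R0, 0R1, 1R1
Branch closes: p and ¬p both at 1.
All branches of the tableau close; one closing branch shown above.

Unsatisfiable (every branch closes)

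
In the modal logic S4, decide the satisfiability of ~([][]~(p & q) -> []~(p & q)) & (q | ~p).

Unsatisfiable (every branch closes)

1. ~([][]~(p & q) -> []~(p & q)) & (q | ~p), u
2. ~([][]~(p & q) -> []~(p & q)), u
3. q | ~p, u
4. [][]~(p & q), u
5. ~[]~(p & q), u
6. []~(p & q), u
7. ~(p & q), u
8. ~p, u
9. ~q, u
10. p & q, v
11. p, v
12. q, v
13. []~(p & q), v
14. ~(p & q), v
15. ~q, v
Accessibility: uRu, uRv, vRv
Branch closes: q and ~q both at v.
(One branch shown.) All branches close.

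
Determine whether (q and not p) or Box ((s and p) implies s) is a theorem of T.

Tableau for the negation not ((q and not p) or Box ((s and p) implies s)):
1. not ((q and not p) or Box ((s and p) implies s)), 0
2. not (q and not p), 0
3. not Box ((s and p) implies s), 0
4. p, 0
5. not ((s and p) implies s), 1
6. s and p, 1
7. not s, 1
8. s, 1
9. p, 1
Accessibility: 0R0, 0R1, 1R1
Branch closes: s and not s both at 1.
All branches of the negation close; one closing branch shown above.

Valid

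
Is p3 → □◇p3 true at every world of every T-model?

No, not valid

Tableau for the negation ¬(p3 → □◇p3):
1. ¬(p3 → □◇p3), w0
2. p3, w0
3. ¬□◇p3, w0
4. ¬◇p3, w1
5. ¬p3, w1
Accessibility: w0Rw0, w0Rw1, w1Rw1
The negation has an open branch (countermodel exists).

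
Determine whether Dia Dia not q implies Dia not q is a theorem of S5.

Valid

Tableau for the negation not (Dia Dia not q implies Dia not q):
1. not (Dia Dia not q implies Dia not q), w0
2. Dia Dia not q, w0
3. not Dia not q, w0
4. q, w0
5. Dia not q, w1
6. q, w1
7. not q, w2
8. q, w2
Accessibility: w0Rw0, w0Rw1, w0Rw2, w1Rw0, w1Rw1, w1Rw2, w2Rw0, w2Rw1, w2Rw2
Branch closes: q and not q both at w2.
Every branch of the negation's tableau closes; the branch above is one of them.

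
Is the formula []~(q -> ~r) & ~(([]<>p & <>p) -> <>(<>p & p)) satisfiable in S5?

Unsatisfiable (every branch closes)

1. []~(q -> ~r) & ~(([]<>p & <>p) -> <>(<>p & p)), w0
2. []~(q -> ~r), w0
3. ~(([]<>p & <>p) -> <>(<>p & p)), w0
4. []<>p & <>p, w0
5. ~<>(<>p & p), w0
6. []<>p, w0
7. <>p, w0
8. ~(q -> ~r), w0
9. q, w0
10. r, w0
11. ~(<>p & p), w0
12. ~p, w0
13. p, w1
14. ~(q -> ~r), w1
15. q, w1
16. r, w1
17. ~(<>p & p), w1
18. <>p, w1
19. ~<>p, w1
20. ~p, w1
Accessibility: w0Rw0, w0Rw1, w1Rw0, w1Rw1
Branch closes: p and ~p both at w1.
All branches of the tableau close; one closing branch shown above.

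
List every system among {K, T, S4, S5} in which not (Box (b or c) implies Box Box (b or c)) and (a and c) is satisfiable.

S4-tableau for the formula:
1. not (Box (b or c) implies Box Box (b or c)) and (a and c), w0
2. not (Box (b or c) implies Box Box (b or c)), w0   [and-rule on 1]
3. a and c, w0   [and-rule on 1]
4. Box (b or c), w0   [neg-implies-rule on 2]
5. not Box Box (b or c), w0   [neg-implies-rule on 2]
6. a, w0   [and-rule on 3]
7. c, w0   [and-rule on 3]
8. b or c, w0   [Box-rule on 4 via w0Rw0]
9. not Box (b or c), w1   [neg-Box-rule on 5: fresh world w1, w0Rw1]
10. b or c, w1   [Box-rule on 4 via w0Rw1]
11. c, w1   [or-rule on 10 (branches; this branch)]
12. not (b or c), w2   [neg-Box-rule on 9: fresh world w2, w1Rw2]
13. not b, w2   [neg-or-rule on 12]
14. not c, w2   [neg-or-rule on 12]
15. b or c, w2   [Box-rule on 4 via w0Rw2]
16. c, w2   [or-rule on 15 (branches; this branch)]
Accessibility: w0Rw0, w0Rw1, w0Rw2, w1Rw1, w1Rw2, w2Rw2
Branch closes: c and not c both at w2.
Every branch closes (one shown): unsatisfiable in S4, hence also in S5 (every S5-frame is an S4-frame).
T-tableau for the formula:
1. not (Box (b or c) implies Box Box (b or c)) and (a and c), w0
2. not (Box (b or c) implies Box Box (b or c)), w0   [and-rule on 1]
3. a and c, w0   [and-rule on 1]
4. Box (b or c), w0   [neg-implies-rule on 2]
5. not Box Box (b or c), w0   [neg-implies-rule on 2]
6. a, w0   [and-rule on 3]
7. c, w0   [and-rule on 3]
8. b or c, w0   [Box-rule on 4 via w0Rw0]
9. not Box (b or c), w1   [neg-Box-rule on 5: fresh world w1, w0Rw1]
10. b or c, w1   [Box-rule on 4 via w0Rw1]
11. c, w1   [or-rule on 10 (branches; this branch)]
12. not (b or c), w2   [neg-Box-rule on 9: fresh world w2, w1Rw2]
13. not b, w2   [neg-or-rule on 12]
14. not c, w2   [neg-or-rule on 12]
Accessibility: w0Rw0, w0Rw1, w1Rw1, w1Rw2, w2Rw2
Complete open branch: satisfiable in T, hence also in K (this T-model is also a K-model).

K, T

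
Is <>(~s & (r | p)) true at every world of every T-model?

Tableau for the negation ~<>(~s & (r | p)):
1. ~<>(~s & (r | p)), w0
2. ~(~s & (r | p)), w0
3. ~(r | p), w0
4. ~r, w0
5. ~p, w0
Accessibility: w0Rw0
The negation has an open branch (countermodel exists).

Not valid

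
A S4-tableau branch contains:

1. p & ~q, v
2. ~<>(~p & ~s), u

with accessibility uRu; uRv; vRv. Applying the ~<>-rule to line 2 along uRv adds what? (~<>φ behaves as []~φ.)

~<>φ behaves as []~φ: propagate the negated body to each accessible world.

~(~p & ~s), v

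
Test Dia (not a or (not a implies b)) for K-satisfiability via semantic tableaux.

Satisfiable

1. Dia (not a or (not a implies b)), u
2. not a or (not a implies b), v   [Dia-rule on 1: fresh world v, uRv]
3. not a implies b, v   [or-rule on 2 (branches; this branch)]
4. b, v   [implies-rule on 3 (branches; this branch)]
Accessibility: uRv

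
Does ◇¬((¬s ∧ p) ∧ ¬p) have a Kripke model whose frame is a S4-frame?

1. ◇¬((¬s ∧ p) ∧ ¬p), u
2. ¬((¬s ∧ p) ∧ ¬p), v
3. p, v
Accessibility: uRu, uRv, vRv

Satisfiable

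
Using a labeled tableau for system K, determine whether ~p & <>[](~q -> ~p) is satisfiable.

1. ~p & <>[](~q -> ~p), 0
2. ~p, 0
3. <>[](~q -> ~p), 0
4. [](~q -> ~p), 1
Accessibility: 0R1

Satisfiable (open branch found)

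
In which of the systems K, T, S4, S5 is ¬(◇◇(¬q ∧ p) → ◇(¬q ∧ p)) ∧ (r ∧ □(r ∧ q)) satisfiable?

S4-tableau for the formula:
1. ¬(◇◇(¬q ∧ p) → ◇(¬q ∧ p)) ∧ (r ∧ □(r ∧ q)), 0
2. ¬(◇◇(¬q ∧ p) → ◇(¬q ∧ p)), 0   [∧-rule on 1]
3. r ∧ □(r ∧ q), 0   [∧-rule on 1]
4. ◇◇(¬q ∧ p), 0   [¬→-rule on 2]
5. ¬◇(¬q ∧ p), 0   [¬→-rule on 2]
6. r, 0   [∧-rule on 3]
7. □(r ∧ q), 0   [∧-rule on 3]
8. ¬(¬q ∧ p), 0   [¬◇-rule on 5 via 0R0]
9. r ∧ q, 0   [□-rule on 7 via 0R0]
10. q, 0   [∧-rule on 9]
11. ¬p, 0   [¬∧-rule on 8 (branches; this branch)]
12. ◇(¬q ∧ p), 1   [◇-rule on 4: fresh world 1, 0R1]
13. ¬(¬q ∧ p), 1   [¬◇-rule on 5 via 0R1]
14. r ∧ q, 1   [□-rule on 7 via 0R1]
15. r, 1   [∧-rule on 14]
16. q, 1   [∧-rule on 14]
17. ¬p, 1   [¬∧-rule on 13 (branches; this branch)]
18. ¬q ∧ p, 2   [◇-rule on 12: fresh world 2, 1R2]
19. ¬q, 2   [∧-rule on 18]
20. p, 2   [∧-rule on 18]
21. ¬(¬q ∧ p), 2   [¬◇-rule on 5 via 0R2]
22. r ∧ q, 2   [□-rule on 7 via 0R2]
23. r, 2   [∧-rule on 22]
24. q, 2   [∧-rule on 22]
Accessibility: 0R0, 0R1, 0R2, 1R1, 1R2, 2R2
Branch closes: q and ¬q both at 2.
Every branch closes (one shown): unsatisfiable in S4, hence also in S5 (every S5-frame is an S4-frame).
T-tableau for the formula:
1. ¬(◇◇(¬q ∧ p) → ◇(¬q ∧ p)) ∧ (r ∧ □(r ∧ q)), 0
2. ¬(◇◇(¬q ∧ p) → ◇(¬q ∧ p)), 0   [∧-rule on 1]
3. r ∧ □(r ∧ q), 0   [∧-rule on 1]
4. ◇◇(¬q ∧ p), 0   [¬→-rule on 2]
5. ¬◇(¬q ∧ p), 0   [¬→-rule on 2]
6. r, 0   [∧-rule on 3]
7. □(r ∧ q), 0   [∧-rule on 3]
8. ¬(¬q ∧ p), 0   [¬◇-rule on 5 via 0R0]
9. r ∧ q, 0   [□-rule on 7 via 0R0]
10. q, 0   [∧-rule on 9]
11. ¬p, 0   [¬∧-rule on 8 (branches; this branch)]
12. ◇(¬q ∧ p), 1   [◇-rule on 4: fresh world 1, 0R1]
13. ¬(¬q ∧ p), 1   [¬◇-rule on 5 via 0R1]
14. r ∧ q, 1   [□-rule on 7 via 0R1]
15. r, 1   [∧-rule on 14]
16. q, 1   [∧-rule on 14]
17. ¬p, 1   [¬∧-rule on 13 (branches; this branch)]
18. ¬q ∧ p, 2   [◇-rule on 12: fresh world 2, 1R2]
19. ¬q, 2   [∧-rule on 18]
20. p, 2   [∧-rule on 18]
Accessibility: 0R0, 0R1, 1R1, 1R2, 2R2
Complete open branch: satisfiable in T, hence also in K (this T-model is also a K-model).

K, T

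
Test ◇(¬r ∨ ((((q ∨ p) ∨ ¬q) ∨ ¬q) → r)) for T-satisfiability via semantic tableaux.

Satisfiable

1. ◇(¬r ∨ ((((q ∨ p) ∨ ¬q) ∨ ¬q) → r)), u
2. ¬r ∨ ((((q ∨ p) ∨ ¬q) ∨ ¬q) → r), v
3. (((q ∨ p) ∨ ¬q) ∨ ¬q) → r, v
4. r, v
Accessibility: uRu, uRv, vRv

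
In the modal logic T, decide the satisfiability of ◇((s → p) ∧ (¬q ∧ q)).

Unsatisfiable (every branch closes)

1. ◇((s → p) ∧ (¬q ∧ q)), 0
2. (s → p) ∧ (¬q ∧ q), 1   [◇-rule on 1: fresh world 1, 0R1]
3. s → p, 1   [∧-rule on 2]
4. ¬q ∧ q, 1   [∧-rule on 2]
5. ¬q, 1   [∧-rule on 4]
6. q, 1   [∧-rule on 4]
Accessibility: 0R0, 0R1, 1R1
Branch closes: q and ¬q both at 1.
Every branch closes; the branch above is one of them.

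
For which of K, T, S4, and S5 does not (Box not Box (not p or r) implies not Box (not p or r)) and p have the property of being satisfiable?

K

K-tableau for the formula:
1. not (Box not Box (not p or r) implies not Box (not p or r)) and p, 0
2. not (Box not Box (not p or r) implies not Box (not p or r)), 0
3. p, 0
4. Box not Box (not p or r), 0
5. Box (not p or r), 0
Complete open branch: satisfiable in K.
T-tableau for the formula:
1. not (Box not Box (not p or r) implies not Box (not p or r)) and p, 0
2. not (Box not Box (not p or r) implies not Box (not p or r)), 0
3. p, 0
4. Box not Box (not p or r), 0
5. Box (not p or r), 0
6. not Box (not p or r), 0
7. not p or r, 0
8. r, 0
9. not (not p or r), 1
10. p, 1
11. not r, 1
12. not Box (not p or r), 1
13. not p or r, 1
14. r, 1
Accessibility: 0R0, 0R1, 1R1
Branch closes: r and not r both at 1.
Every branch closes (one shown): unsatisfiable in T, hence also in S4, S5 (every S4/S5-frame is a T-frame).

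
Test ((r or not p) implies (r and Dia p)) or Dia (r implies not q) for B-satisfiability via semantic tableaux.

Satisfiable

1. ((r or not p) implies (r and Dia p)) or Dia (r implies not q), u
2. Dia (r implies not q), u
3. r implies not q, v
4. not q, v
Accessibility: uRu, uRv, vRu, vRv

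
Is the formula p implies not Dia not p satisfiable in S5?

Yes, satisfiable

1. p implies not Dia not p, w0
2. not Dia not p, w0
3. p, w0
Accessibility: w0Rw0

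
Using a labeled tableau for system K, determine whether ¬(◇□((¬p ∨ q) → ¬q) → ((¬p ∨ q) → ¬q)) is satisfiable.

1. ¬(◇□((¬p ∨ q) → ¬q) → ((¬p ∨ q) → ¬q)), u
2. ◇□((¬p ∨ q) → ¬q), u   [¬→-rule on 1]
3. ¬((¬p ∨ q) → ¬q), u   [¬→-rule on 1]
4. ¬p ∨ q, u   [¬→-rule on 3]
5. q, u   [¬→-rule on 3]
6. □((¬p ∨ q) → ¬q), v   [◇-rule on 2: fresh world v, uRv]
Accessibility: uRv

Satisfiable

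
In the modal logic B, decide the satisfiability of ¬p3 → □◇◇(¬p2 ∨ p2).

Satisfiable (open branch found)

1. ¬p3 → □◇◇(¬p2 ∨ p2), 0
2. □◇◇(¬p2 ∨ p2), 0   [→-rule on 1 (branches; this branch)]
3. ◇◇(¬p2 ∨ p2), 0   [□-rule on 2 via 0R0]
4. ◇(¬p2 ∨ p2), 1   [◇-rule on 3: fresh world 1, 0R1]
5. ◇◇(¬p2 ∨ p2), 1   [□-rule on 2 via 0R1]
6. ¬p2 ∨ p2, 2   [◇-rule on 4: fresh world 2, 1R2]
7. p2, 2   [∨-rule on 6 (branches; this branch)]
8. ◇(¬p2 ∨ p2), 3   [◇-rule on 5: fresh world 3, 1R3]
9. ¬p2 ∨ p2, 4   [◇-rule on 8: fresh world 4, 3R4]
10. p2, 4   [∨-rule on 9 (branches; this branch)]
Accessibility: 0R0, 0R1, 1R0, 1R1, 1R2, 1R3, 2R1, 2R2, 3R1, 3R3, 3R4, 4R3, 4R4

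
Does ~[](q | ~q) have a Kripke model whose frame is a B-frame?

Unsatisfiable (every branch closes)

1. ~[](q | ~q), w0
2. ~(q | ~q), w1
3. ~q, w1
4. q, w1
Accessibility: w0Rw0, w0Rw1, w1Rw0, w1Rw1
Branch closes: q and ~q both at w1.
All branches of the tableau close; one closing branch shown above.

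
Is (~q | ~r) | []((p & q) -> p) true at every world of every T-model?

Valid in T

Tableau for the negation ~((~q | ~r) | []((p & q) -> p)):
1. ~((~q | ~r) | []((p & q) -> p)), 0
2. ~(~q | ~r), 0   [~|-rule on 1]
3. ~[]((p & q) -> p), 0   [~|-rule on 1]
4. q, 0   [~|-rule on 2]
5. r, 0   [~|-rule on 2]
6. ~((p & q) -> p), 1   [~[]-rule on 3: fresh world 1, 0R1]
7. p & q, 1   [~->-rule on 6]
8. ~p, 1   [~->-rule on 6]
9. p, 1   [&-rule on 7]
10. q, 1   [&-rule on 7]
Accessibility: 0R0, 0R1, 1R1
Branch closes: p and ~p both at 1.
All branches of the negation close; one closing branch shown above.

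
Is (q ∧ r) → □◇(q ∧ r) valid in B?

Valid in B

Tableau for the negation ¬((q ∧ r) → □◇(q ∧ r)):
1. ¬((q ∧ r) → □◇(q ∧ r)), 0
2. q ∧ r, 0
3. ¬□◇(q ∧ r), 0
4. q, 0
5. r, 0
6. ¬◇(q ∧ r), 1
7. ¬(q ∧ r), 0
8. ¬(q ∧ r), 1
9. ¬r, 0
Accessibility: 0R0, 0R1, 1R0, 1R1
Branch closes: r and ¬r both at 0.
All branches of the negation close; one closing branch shown above.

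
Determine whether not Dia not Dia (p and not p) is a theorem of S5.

No, not valid

Tableau for the negation Dia not Dia (p and not p):
1. Dia not Dia (p and not p), u
2. not Dia (p and not p), v
3. not (p and not p), u
4. not (p and not p), v
5. p, u
6. p, v
Accessibility: uRu, uRv, vRu, vRv
The negation has an open branch (countermodel exists).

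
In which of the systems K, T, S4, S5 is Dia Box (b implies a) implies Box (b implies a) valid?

S4-tableau for the negation not (Dia Box (b implies a) implies Box (b implies a)):
1. not (Dia Box (b implies a) implies Box (b implies a)), w0
2. Dia Box (b implies a), w0
3. not Box (b implies a), w0
4. Box (b implies a), w1
5. b implies a, w1
6. a, w1
7. not (b implies a), w2
8. b, w2
9. not a, w2
Accessibility: w0Rw0, w0Rw1, w0Rw2, w1Rw1, w2Rw2
Complete open branch: countermodel on an S4-frame, so not valid in S4, nor in K, T (the same frame is also a K-frame and a T-frame).
S5-tableau for the negation not (Dia Box (b implies a) implies Box (b implies a)):
1. not (Dia Box (b implies a) implies Box (b implies a)), w0
2. Dia Box (b implies a), w0
3. not Box (b implies a), w0
4. Box (b implies a), w1
5. b implies a, w0
6. b implies a, w1
7. a, w0
8. a, w1
9. not (b implies a), w2
10. b, w2
11. not a, w2
12. b implies a, w2
13. a, w2
Accessibility: w0Rw0, w0Rw1, w0Rw2, w1Rw0, w1Rw1, w1Rw2, w2Rw0, w2Rw1, w2Rw2
Branch closes: a and not a both at w2.
Every branch closes (one shown): valid in S5.

S5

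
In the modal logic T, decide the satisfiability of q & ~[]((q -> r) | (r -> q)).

Unsatisfiable (every branch closes)

1. q & ~[]((q -> r) | (r -> q)), u
2. q, u   [&-rule on 1]
3. ~[]((q -> r) | (r -> q)), u   [&-rule on 1]
4. ~((q -> r) | (r -> q)), v   [~[]-rule on 3: fresh world v, uRv]
5. ~(q -> r), v   [~|-rule on 4]
6. ~(r -> q), v   [~|-rule on 4]
7. q, v   [~->-rule on 5]
8. ~r, v   [~->-rule on 5]
9. r, v   [~->-rule on 6]
10. ~q, v   [~->-rule on 6]
Accessibility: uRu, uRv, vRv
Branch closes: r and ~r both at v.
Every branch closes; the branch above is one of them.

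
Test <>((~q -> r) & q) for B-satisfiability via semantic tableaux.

Satisfiable (open branch found)

1. <>((~q -> r) & q), w0
2. (~q -> r) & q, w1
3. ~q -> r, w1
4. q, w1
5. r, w1
Accessibility: w0Rw0, w0Rw1, w1Rw0, w1Rw1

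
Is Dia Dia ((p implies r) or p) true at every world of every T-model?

Tableau for the negation not Dia Dia ((p implies r) or p):
1. not Dia Dia ((p implies r) or p), w0
2. not Dia ((p implies r) or p), w0
3. not ((p implies r) or p), w0
4. not (p implies r), w0
5. not p, w0
6. p, w0
7. not r, w0
Accessibility: w0Rw0
Branch closes: p and not p both at w0.
All branches of the negation close; one closing branch shown above.

Yes, valid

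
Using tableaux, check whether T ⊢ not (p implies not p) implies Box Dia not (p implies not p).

No, not valid

Tableau for the negation not (not (p implies not p) implies Box Dia not (p implies not p)):
1. not (not (p implies not p) implies Box Dia not (p implies not p)), 0
2. not (p implies not p), 0   [neg-implies-rule on 1]
3. not Box Dia not (p implies not p), 0   [neg-implies-rule on 1]
4. p, 0   [neg-implies-rule on 2]
5. not Dia not (p implies not p), 1   [neg-Box-rule on 3: fresh world 1, 0R1]
6. p implies not p, 1   [neg-Dia-rule on 5 via 1R1]
7. not p, 1   [implies-rule on 6 (branches; this branch)]
Accessibility: 0R0, 0R1, 1R1
The negation has an open branch (countermodel exists).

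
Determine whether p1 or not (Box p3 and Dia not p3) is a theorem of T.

Valid

Tableau for the negation not (p1 or not (Box p3 and Dia not p3)):
1. not (p1 or not (Box p3 and Dia not p3)), u
2. not p1, u
3. Box p3 and Dia not p3, u
4. Box p3, u
5. Dia not p3, u
6. p3, u
7. not p3, v
8. p3, v
Accessibility: uRu, uRv, vRv
Branch closes: p3 and not p3 both at v.
All branches of the negation close; one closing branch shown above.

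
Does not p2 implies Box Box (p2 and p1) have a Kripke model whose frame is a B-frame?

Satisfiable (open branch found)

1. not p2 implies Box Box (p2 and p1), w0
2. Box Box (p2 and p1), w0
3. Box (p2 and p1), w0
4. p2 and p1, w0
5. p2, w0
6. p1, w0
Accessibility: w0Rw0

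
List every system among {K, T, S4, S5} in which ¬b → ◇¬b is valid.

T, S4, S5

T-tableau for the negation ¬(¬b → ◇¬b):
1. ¬(¬b → ◇¬b), u
2. ¬b, u
3. ¬◇¬b, u
4. b, u
Accessibility: uRu
Branch closes: b and ¬b both at u.
Every branch closes (one shown): valid in T, hence also in S4, S5 (every theorem of T is a theorem of S4 and S5).
K-tableau for the negation ¬(¬b → ◇¬b):
1. ¬(¬b → ◇¬b), u
2. ¬b, u
3. ¬◇¬b, u
Complete open branch: countermodel on a K-frame, so not valid in K.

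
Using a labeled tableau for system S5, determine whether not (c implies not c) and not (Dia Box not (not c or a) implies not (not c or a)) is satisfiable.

1. not (c implies not c) and not (Dia Box not (not c or a) implies not (not c or a)), u
2. not (c implies not c), u
3. not (Dia Box not (not c or a) implies not (not c or a)), u
4. c, u
5. Dia Box not (not c or a), u
6. not c or a, u
7. a, u
8. Box not (not c or a), v
9. not (not c or a), u
10. not a, u
Accessibility: uRu, uRv, vRu, vRv
Branch closes: a and not a both at u.
All branches of the tableau close; one closing branch shown above.

Unsatisfiable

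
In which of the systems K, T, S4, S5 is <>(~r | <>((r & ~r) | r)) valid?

T-tableau for the negation ~<>(~r | <>((r & ~r) | r)):
1. ~<>(~r | <>((r & ~r) | r)), w0
2. ~(~r | <>((r & ~r) | r)), w0
3. r, w0
4. ~<>((r & ~r) | r), w0
5. ~((r & ~r) | r), w0
6. ~(r & ~r), w0
7. ~r, w0
Accessibility: w0Rw0
Branch closes: r and ~r both at w0.
Every branch closes (one shown): valid in T, hence also in S4, S5 (every theorem of T is a theorem of S4 and S5).
K-tableau for the negation ~<>(~r | <>((r & ~r) | r)):
1. ~<>(~r | <>((r & ~r) | r)), w0
Complete open branch: countermodel on a K-frame, so not valid in K.

T, S4, S5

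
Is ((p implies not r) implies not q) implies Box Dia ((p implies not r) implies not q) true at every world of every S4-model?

Tableau for the negation not (((p implies not r) implies not q) implies Box Dia ((p implies not r) implies not q)):
1. not (((p implies not r) implies not q) implies Box Dia ((p implies not r) implies not q)), w0
2. (p implies not r) implies not q, w0
3. not Box Dia ((p implies not r) implies not q), w0
4. not q, w0
5. not Dia ((p implies not r) implies not q), w1
6. not ((p implies not r) implies not q), w1
7. p implies not r, w1
8. q, w1
9. not r, w1
Accessibility: w0Rw0, w0Rw1, w1Rw1
The negation has an open branch (countermodel exists).

No, not valid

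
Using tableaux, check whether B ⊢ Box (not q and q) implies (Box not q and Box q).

Tableau for the negation not (Box (not q and q) implies (Box not q and Box q)):
1. not (Box (not q and q) implies (Box not q and Box q)), u
2. Box (not q and q), u
3. not (Box not q and Box q), u
4. not q and q, u
5. not q, u
6. q, u
Accessibility: uRu
Branch closes: q and not q both at u.
Every branch of the negation's tableau closes; the branch above is one of them.

Yes, valid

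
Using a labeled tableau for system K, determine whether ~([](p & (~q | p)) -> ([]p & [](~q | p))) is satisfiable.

1. ~([](p & (~q | p)) -> ([]p & [](~q | p))), w0
2. [](p & (~q | p)), w0
3. ~([]p & [](~q | p)), w0
4. ~[](~q | p), w0
5. ~(~q | p), w1
6. q, w1
7. ~p, w1
8. p & (~q | p), w1
9. p, w1
10. ~q | p, w1
Accessibility: w0Rw1
Branch closes: p and ~p both at w1.
All branches of the tableau close; one closing branch shown above.

Unsatisfiable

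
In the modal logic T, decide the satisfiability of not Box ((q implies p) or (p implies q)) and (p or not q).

1. not Box ((q implies p) or (p implies q)) and (p or not q), 0
2. not Box ((q implies p) or (p implies q)), 0
3. p or not q, 0
4. not q, 0
5. not ((q implies p) or (p implies q)), 1
6. not (q implies p), 1
7. not (p implies q), 1
8. q, 1
9. not p, 1
10. p, 1
11. not q, 1
Accessibility: 0R0, 0R1, 1R1
Branch closes: p and not p both at 1.
(One branch shown.) All branches close.

Unsatisfiable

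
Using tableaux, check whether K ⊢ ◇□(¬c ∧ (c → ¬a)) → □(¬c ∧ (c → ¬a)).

Tableau for the negation ¬(◇□(¬c ∧ (c → ¬a)) → □(¬c ∧ (c → ¬a))):
1. ¬(◇□(¬c ∧ (c → ¬a)) → □(¬c ∧ (c → ¬a))), w0
2. ◇□(¬c ∧ (c → ¬a)), w0
3. ¬□(¬c ∧ (c → ¬a)), w0
4. □(¬c ∧ (c → ¬a)), w1
5. ¬(¬c ∧ (c → ¬a)), w2
6. ¬(c → ¬a), w2
7. c, w2
8. a, w2
Accessibility: w0Rw1, w0Rw2
The negation has an open branch (countermodel exists).

Not valid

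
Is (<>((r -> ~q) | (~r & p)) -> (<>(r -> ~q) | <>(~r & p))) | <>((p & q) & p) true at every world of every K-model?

Tableau for the negation ~((<>((r -> ~q) | (~r & p)) -> (<>(r -> ~q) | <>(~r & p))) | <>((p & q) & p)):
1. ~((<>((r -> ~q) | (~r & p)) -> (<>(r -> ~q) | <>(~r & p))) | <>((p & q) & p)), u
2. ~(<>((r -> ~q) | (~r & p)) -> (<>(r -> ~q) | <>(~r & p))), u
3. ~<>((p & q) & p), u
4. <>((r -> ~q) | (~r & p)), u
5. ~(<>(r -> ~q) | <>(~r & p)), u
6. ~<>(r -> ~q), u
7. ~<>(~r & p), u
8. (r -> ~q) | (~r & p), v
9. ~((p & q) & p), v
10. ~(r -> ~q), v
11. r, v
12. q, v
13. ~(~r & p), v
14. r -> ~q, v
15. ~p, v
16. ~q, v
Accessibility: uRv
Branch closes: q and ~q both at v.
Every branch of the negation's tableau closes; the branch above is one of them.

Yes, valid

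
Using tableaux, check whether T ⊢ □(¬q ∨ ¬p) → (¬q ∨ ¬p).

Valid

Tableau for the negation ¬(□(¬q ∨ ¬p) → (¬q ∨ ¬p)):
1. ¬(□(¬q ∨ ¬p) → (¬q ∨ ¬p)), w0
2. □(¬q ∨ ¬p), w0
3. ¬(¬q ∨ ¬p), w0
4. q, w0
5. p, w0
6. ¬q ∨ ¬p, w0
7. ¬p, w0
Accessibility: w0Rw0
Branch closes: p and ¬p both at w0.
Every branch of the negation's tableau closes; the branch above is one of them.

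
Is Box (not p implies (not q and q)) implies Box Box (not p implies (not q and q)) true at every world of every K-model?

Tableau for the negation not (Box (not p implies (not q and q)) implies Box Box (not p implies (not q and q))):
1. not (Box (not p implies (not q and q)) implies Box Box (not p implies (not q and q))), 0
2. Box (not p implies (not q and q)), 0
3. not Box Box (not p implies (not q and q)), 0
4. not Box (not p implies (not q and q)), 1
5. not p implies (not q and q), 1
6. p, 1
7. not (not p implies (not q and q)), 2
8. not p, 2
9. not (not q and q), 2
10. not q, 2
Accessibility: 0R1, 1R2
The negation has an open branch (countermodel exists).

Not valid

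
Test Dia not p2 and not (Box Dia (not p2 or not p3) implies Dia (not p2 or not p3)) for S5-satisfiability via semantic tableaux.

1. Dia not p2 and not (Box Dia (not p2 or not p3) implies Dia (not p2 or not p3)), 0
2. Dia not p2, 0   [and-rule on 1]
3. not (Box Dia (not p2 or not p3) implies Dia (not p2 or not p3)), 0   [and-rule on 1]
4. Box Dia (not p2 or not p3), 0   [neg-implies-rule on 3]
5. not Dia (not p2 or not p3), 0   [neg-implies-rule on 3]
6. Dia (not p2 or not p3), 0   [Box-rule on 4 via 0R0]
7. not (not p2 or not p3), 0   [neg-Dia-rule on 5 via 0R0]
8. p2, 0   [neg-or-rule on 7]
9. p3, 0   [neg-or-rule on 7]
10. not p2, 1   [Dia-rule on 2: fresh world 1, 0R1]
11. Dia (not p2 or not p3), 1   [Box-rule on 4 via 0R1]
12. not (not p2 or not p3), 1   [neg-Dia-rule on 5 via 0R1]
13. p2, 1   [neg-or-rule on 12]
14. p3, 1   [neg-or-rule on 12]
Accessibility: 0R0, 0R1, 1R0, 1R1
Branch closes: p2 and not p2 both at 1.
Every branch closes; the branch above is one of them.

Unsatisfiable (every branch closes)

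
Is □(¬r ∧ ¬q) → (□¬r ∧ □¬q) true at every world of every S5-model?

Tableau for the negation ¬(□(¬r ∧ ¬q) → (□¬r ∧ □¬q)):
1. ¬(□(¬r ∧ ¬q) → (□¬r ∧ □¬q)), 0
2. □(¬r ∧ ¬q), 0   [¬→-rule on 1]
3. ¬(□¬r ∧ □¬q), 0   [¬→-rule on 1]
4. ¬r ∧ ¬q, 0   [□-rule on 2 via 0R0]
5. ¬r, 0   [∧-rule on 4]
6. ¬q, 0   [∧-rule on 4]
7. ¬□¬q, 0   [¬∧-rule on 3 (branches; this branch)]
8. q, 1   [¬□-rule on 7: fresh world 1, 0R1]
9. ¬r ∧ ¬q, 1   [□-rule on 2 via 0R1]
10. ¬r, 1   [∧-rule on 9]
11. ¬q, 1   [∧-rule on 9]
Accessibility: 0R0, 0R1, 1R0, 1R1
Branch closes: q and ¬q both at 1.
All branches of the negation close; one closing branch shown above.

Yes, valid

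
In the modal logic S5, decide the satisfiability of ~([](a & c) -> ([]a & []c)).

No, unsatisfiable

1. ~([](a & c) -> ([]a & []c)), w0
2. [](a & c), w0   [~->-rule on 1]
3. ~([]a & []c), w0   [~->-rule on 1]
4. a & c, w0   [[]-rule on 2 via w0Rw0]
5. a, w0   [&-rule on 4]
6. c, w0   [&-rule on 4]
7. ~[]c, w0   [~&-rule on 3 (branches; this branch)]
8. ~c, w1   [~[]-rule on 7: fresh world w1, w0Rw1]
9. a & c, w1   [[]-rule on 2 via w0Rw1]
10. a, w1   [&-rule on 9]
11. c, w1   [&-rule on 9]
Accessibility: w0Rw0, w0Rw1, w1Rw0, w1Rw1
Branch closes: c and ~c both at w1.
All branches of the tableau close; one closing branch shown above.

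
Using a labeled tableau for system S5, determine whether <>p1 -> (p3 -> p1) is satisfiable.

Satisfiable

1. <>p1 -> (p3 -> p1), u
2. p3 -> p1, u
3. p1, u
Accessibility: uRu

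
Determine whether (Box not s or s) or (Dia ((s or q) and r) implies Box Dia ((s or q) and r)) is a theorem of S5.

Tableau for the negation not ((Box not s or s) or (Dia ((s or q) and r) implies Box Dia ((s or q) and r))):
1. not ((Box not s or s) or (Dia ((s or q) and r) implies Box Dia ((s or q) and r))), 0
2. not (Box not s or s), 0
3. not (Dia ((s or q) and r) implies Box Dia ((s or q) and r)), 0
4. not Box not s, 0
5. not s, 0
6. Dia ((s or q) and r), 0
7. not Box Dia ((s or q) and r), 0
8. s, 1
9. (s or q) and r, 2
10. s or q, 2
11. r, 2
12. q, 2
13. not Dia ((s or q) and r), 3
14. not ((s or q) and r), 0
15. not ((s or q) and r), 1
16. not ((s or q) and r), 2
17. not ((s or q) and r), 3
18. not (s or q), 0
19. not q, 0
20. not r, 1
21. not (s or q), 2
22. not s, 2
23. not q, 2
Accessibility: 0R0, 0R1, 0R2, 0R3, 1R0, 1R1, 1R2, 1R3, 2R0, 2R1, 2R2, 2R3, 3R0, 3R1, 3R2, 3R3
Branch closes: q and not q both at 2.
Every branch of the negation's tableau closes; the branch above is one of them.

Valid in S5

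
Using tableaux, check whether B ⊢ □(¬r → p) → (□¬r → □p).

Tableau for the negation ¬(□(¬r → p) → (□¬r → □p)):
1. ¬(□(¬r → p) → (□¬r → □p)), 0
2. □(¬r → p), 0
3. ¬(□¬r → □p), 0
4. □¬r, 0
5. ¬□p, 0
6. ¬r → p, 0
7. ¬r, 0
8. p, 0
9. ¬p, 1
10. ¬r → p, 1
11. ¬r, 1
12. p, 1
Accessibility: 0R0, 0R1, 1R0, 1R1
Branch closes: p and ¬p both at 1.
All branches of the negation close; one closing branch shown above.

Valid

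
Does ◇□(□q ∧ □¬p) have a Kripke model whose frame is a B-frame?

1. ◇□(□q ∧ □¬p), u
2. □(□q ∧ □¬p), v   [◇-rule on 1: fresh world v, uRv]
3. □q ∧ □¬p, u   [□-rule on 2 via vRu]
4. □q, u   [∧-rule on 3]
5. □¬p, u   [∧-rule on 3]
6. □q ∧ □¬p, v   [□-rule on 2 via vRv]
7. □q, v   [∧-rule on 6]
8. □¬p, v   [∧-rule on 6]
9. q, u   [□-rule on 4 via uRu]
10. q, v   [□-rule on 4 via uRv]
11. ¬p, u   [□-rule on 5 via uRu]
12. ¬p, v   [□-rule on 5 via uRv]
Accessibility: uRu, uRv, vRu, vRv

Satisfiable (open branch found)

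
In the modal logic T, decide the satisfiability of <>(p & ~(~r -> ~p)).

Yes, satisfiable

1. <>(p & ~(~r -> ~p)), u
2. p & ~(~r -> ~p), v
3. p, v
4. ~(~r -> ~p), v
5. ~r, v
Accessibility: uRu, uRv, vRv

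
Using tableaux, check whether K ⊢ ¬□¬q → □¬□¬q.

Tableau for the negation ¬(¬□¬q → □¬□¬q):
1. ¬(¬□¬q → □¬□¬q), w0
2. ¬□¬q, w0   [¬→-rule on 1]
3. ¬□¬□¬q, w0   [¬→-rule on 1]
4. q, w1   [¬□-rule on 2: fresh world w1, w0Rw1]
5. □¬q, w2   [¬□-rule on 3: fresh world w2, w0Rw2]
Accessibility: w0Rw1, w0Rw2
The negation has an open branch (countermodel exists).

Invalid (countermodel exists)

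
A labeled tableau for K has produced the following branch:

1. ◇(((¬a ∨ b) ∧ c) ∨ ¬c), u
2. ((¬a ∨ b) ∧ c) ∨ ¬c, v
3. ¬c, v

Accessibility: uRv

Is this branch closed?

No atom appears with both signs at the same world.

Open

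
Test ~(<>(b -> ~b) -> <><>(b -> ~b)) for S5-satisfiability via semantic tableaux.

No, unsatisfiable

1. ~(<>(b -> ~b) -> <><>(b -> ~b)), w0
2. <>(b -> ~b), w0
3. ~<><>(b -> ~b), w0
4. ~<>(b -> ~b), w0
5. ~(b -> ~b), w0
6. b, w0
7. b -> ~b, w1
8. ~<>(b -> ~b), w1
9. ~(b -> ~b), w1
10. b, w1
11. ~b, w1
Accessibility: w0Rw0, w0Rw1, w1Rw0, w1Rw1
Branch closes: b and ~b both at w1.
All branches of the tableau close; one closing branch shown above.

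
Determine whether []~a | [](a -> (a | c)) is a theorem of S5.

Tableau for the negation ~([]~a | [](a -> (a | c))):
1. ~([]~a | [](a -> (a | c))), u
2. ~[]~a, u
3. ~[](a -> (a | c)), u
4. a, v
5. ~(a -> (a | c)), w
6. a, w
7. ~(a | c), w
8. ~a, w
9. ~c, w
Accessibility: uRu, uRv, uRw, vRu, vRv, vRw, wRu, wRv, wRw
Branch closes: a and ~a both at w.
Every branch of the negation's tableau closes; the branch above is one of them.

Valid in S5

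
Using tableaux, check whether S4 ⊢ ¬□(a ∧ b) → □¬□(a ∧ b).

Not valid

Tableau for the negation ¬(¬□(a ∧ b) → □¬□(a ∧ b)):
1. ¬(¬□(a ∧ b) → □¬□(a ∧ b)), w0
2. ¬□(a ∧ b), w0
3. ¬□¬□(a ∧ b), w0
4. ¬(a ∧ b), w1
5. ¬b, w1
6. □(a ∧ b), w2
7. a ∧ b, w2
8. a, w2
9. b, w2
Accessibility: w0Rw0, w0Rw1, w0Rw2, w1Rw1, w2Rw2
The negation has an open branch (countermodel exists).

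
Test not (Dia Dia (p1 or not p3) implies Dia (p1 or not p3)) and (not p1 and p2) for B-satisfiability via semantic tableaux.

Yes, satisfiable

1. not (Dia Dia (p1 or not p3) implies Dia (p1 or not p3)) and (not p1 and p2), w0
2. not (Dia Dia (p1 or not p3) implies Dia (p1 or not p3)), w0
3. not p1 and p2, w0
4. Dia Dia (p1 or not p3), w0
5. not Dia (p1 or not p3), w0
6. not p1, w0
7. p2, w0
8. not (p1 or not p3), w0
9. p3, w0
10. Dia (p1 or not p3), w1
11. not (p1 or not p3), w1
12. not p1, w1
13. p3, w1
14. p1 or not p3, w2
15. not p3, w2
Accessibility: w0Rw0, w0Rw1, w1Rw0, w1Rw1, w1Rw2, w2Rw1, w2Rw2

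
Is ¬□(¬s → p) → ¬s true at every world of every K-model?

Tableau for the negation ¬(¬□(¬s → p) → ¬s):
1. ¬(¬□(¬s → p) → ¬s), w0
2. ¬□(¬s → p), w0   [¬→-rule on 1]
3. s, w0   [¬→-rule on 1]
4. ¬(¬s → p), w1   [¬□-rule on 2: fresh world w1, w0Rw1]
5. ¬s, w1   [¬→-rule on 4]
6. ¬p, w1   [¬→-rule on 4]
Accessibility: w0Rw1
The negation has an open branch (countermodel exists).

Not valid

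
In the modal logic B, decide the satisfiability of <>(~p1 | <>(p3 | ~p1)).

Satisfiable (open branch found)

1. <>(~p1 | <>(p3 | ~p1)), u
2. ~p1 | <>(p3 | ~p1), v
3. <>(p3 | ~p1), v
4. p3 | ~p1, w
5. ~p1, w
Accessibility: uRu, uRv, vRu, vRv, vRw, wRv, wRw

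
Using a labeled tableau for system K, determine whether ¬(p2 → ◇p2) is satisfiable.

1. ¬(p2 → ◇p2), w0
2. p2, w0
3. ¬◇p2, w0

Satisfiable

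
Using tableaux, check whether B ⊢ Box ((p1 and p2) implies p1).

Tableau for the negation not Box ((p1 and p2) implies p1):
1. not Box ((p1 and p2) implies p1), w0
2. not ((p1 and p2) implies p1), w1
3. p1 and p2, w1
4. not p1, w1
5. p1, w1
6. p2, w1
Accessibility: w0Rw0, w0Rw1, w1Rw0, w1Rw1
Branch closes: p1 and not p1 both at w1.
All branches of the negation close; one closing branch shown above.

Valid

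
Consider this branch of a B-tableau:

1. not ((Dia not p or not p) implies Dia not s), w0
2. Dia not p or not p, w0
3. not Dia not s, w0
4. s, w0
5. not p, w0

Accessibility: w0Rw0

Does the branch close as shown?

There is no literal clash: for every atom and world, at most one sign appears.

Open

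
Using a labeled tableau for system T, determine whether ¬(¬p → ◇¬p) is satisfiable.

Unsatisfiable (every branch closes)

1. ¬(¬p → ◇¬p), w0
2. ¬p, w0   [¬→-rule on 1]
3. ¬◇¬p, w0   [¬→-rule on 1]
4. p, w0   [¬◇-rule on 3 via w0Rw0]
Accessibility: w0Rw0
Branch closes: p and ¬p both at w0.
(One branch shown.) All branches close.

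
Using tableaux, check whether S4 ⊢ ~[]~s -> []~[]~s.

Invalid (countermodel exists)

Tableau for the negation ~(~[]~s -> []~[]~s):
1. ~(~[]~s -> []~[]~s), w0
2. ~[]~s, w0
3. ~[]~[]~s, w0
4. s, w1
5. []~s, w2
6. ~s, w2
Accessibility: w0Rw0, w0Rw1, w0Rw2, w1Rw1, w2Rw2
The negation has an open branch (countermodel exists).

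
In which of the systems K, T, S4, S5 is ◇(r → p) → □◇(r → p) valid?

S4-tableau for the negation ¬(◇(r → p) → □◇(r → p)):
1. ¬(◇(r → p) → □◇(r → p)), w0
2. ◇(r → p), w0   [¬→-rule on 1]
3. ¬□◇(r → p), w0   [¬→-rule on 1]
4. r → p, w1   [◇-rule on 2: fresh world w1, w0Rw1]
5. p, w1   [→-rule on 4 (branches; this branch)]
6. ¬◇(r → p), w2   [¬□-rule on 3: fresh world w2, w0Rw2]
7. ¬(r → p), w2   [¬◇-rule on 6 via w2Rw2]
8. r, w2   [¬→-rule on 7]
9. ¬p, w2   [¬→-rule on 7]
Accessibility: w0Rw0, w0Rw1, w0Rw2, w1Rw1, w2Rw2
Complete open branch: countermodel on an S4-frame, so not valid in S4, nor in K, T (the same frame is also a K-frame and a T-frame).
S5-tableau for the negation ¬(◇(r → p) → □◇(r → p)):
1. ¬(◇(r → p) → □◇(r → p)), w0
2. ◇(r → p), w0   [¬→-rule on 1]
3. ¬□◇(r → p), w0   [¬→-rule on 1]
4. r → p, w1   [◇-rule on 2: fresh world w1, w0Rw1]
5. p, w1   [→-rule on 4 (branches; this branch)]
6. ¬◇(r → p), w2   [¬□-rule on 3: fresh world w2, w0Rw2]
7. ¬(r → p), w0   [¬◇-rule on 6 via w2Rw0]
8. r, w0   [¬→-rule on 7]
9. ¬p, w0   [¬→-rule on 7]
10. ¬(r → p), w1   [¬◇-rule on 6 via w2Rw1]
11. r, w1   [¬→-rule on 10]
12. ¬p, w1   [¬→-rule on 10]
Accessibility: w0Rw0, w0Rw1, w0Rw2, w1Rw0, w1Rw1, w1Rw2, w2Rw0, w2Rw1, w2Rw2
Branch closes: p and ¬p both at w1.
Every branch closes (one shown): valid in S5.

S5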